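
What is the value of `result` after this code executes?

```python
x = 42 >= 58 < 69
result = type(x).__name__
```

x is bool; result = 'bool'

'bool'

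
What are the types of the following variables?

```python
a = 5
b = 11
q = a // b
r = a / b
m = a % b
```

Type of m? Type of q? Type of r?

% of ints returns int; // returns int; / returns float

int, int, float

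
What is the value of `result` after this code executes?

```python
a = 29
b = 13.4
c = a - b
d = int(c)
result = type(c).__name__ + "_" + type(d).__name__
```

a is int; b is float; c is float; d is int; result = 'float_int'

'float_int'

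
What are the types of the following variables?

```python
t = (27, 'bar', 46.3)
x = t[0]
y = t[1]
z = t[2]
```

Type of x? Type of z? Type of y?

tuple[0] is int; tuple[2] is float; tuple[1] is str

int, float, str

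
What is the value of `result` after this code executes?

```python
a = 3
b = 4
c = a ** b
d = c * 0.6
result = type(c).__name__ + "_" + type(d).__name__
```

a is int; b is int; c is int; d is float; result = 'int_float'

'int_float'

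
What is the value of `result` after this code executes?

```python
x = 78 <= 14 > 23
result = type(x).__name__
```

x is bool; result = 'bool'

'bool'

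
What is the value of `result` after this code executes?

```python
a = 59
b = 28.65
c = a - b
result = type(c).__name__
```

a is int; b is float; c is float; result = 'float'

'float'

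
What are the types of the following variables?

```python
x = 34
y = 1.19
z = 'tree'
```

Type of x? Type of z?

x is assigned a bare integer (no decimal point), so it is an int; z is assigned a quoted string literal, so it is a str

int, str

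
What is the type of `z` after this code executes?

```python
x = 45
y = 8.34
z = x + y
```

int + float = float

float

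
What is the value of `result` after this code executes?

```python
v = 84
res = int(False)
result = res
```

v = 84; res = 0; result = 0

0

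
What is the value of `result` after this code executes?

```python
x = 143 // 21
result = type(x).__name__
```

x is int; result = 'int'

'int'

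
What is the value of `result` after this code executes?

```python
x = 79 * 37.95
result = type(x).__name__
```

x is float; result = 'float'

'float'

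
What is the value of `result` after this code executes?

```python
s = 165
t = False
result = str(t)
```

s = 165; t = False; result = 'False'

'False'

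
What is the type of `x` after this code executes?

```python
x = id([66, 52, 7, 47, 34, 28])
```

id() returns int

int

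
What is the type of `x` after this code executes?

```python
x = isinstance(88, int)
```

isinstance() returns bool

bool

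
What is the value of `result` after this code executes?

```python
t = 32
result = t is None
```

t = 32; result = False

False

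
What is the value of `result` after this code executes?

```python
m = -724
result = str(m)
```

m = -724; result = '-724'

'-724'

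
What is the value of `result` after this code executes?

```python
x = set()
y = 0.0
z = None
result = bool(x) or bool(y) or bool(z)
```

x = set(); y = 0.0; z = None; result = False

False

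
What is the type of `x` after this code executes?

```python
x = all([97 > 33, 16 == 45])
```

all() returns bool

bool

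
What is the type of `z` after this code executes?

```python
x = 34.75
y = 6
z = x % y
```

float % int = float

float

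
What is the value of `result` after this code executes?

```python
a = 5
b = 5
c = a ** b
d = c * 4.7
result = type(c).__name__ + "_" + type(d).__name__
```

a is int; b is int; c is int; d is float; result = 'int_float'

'int_float'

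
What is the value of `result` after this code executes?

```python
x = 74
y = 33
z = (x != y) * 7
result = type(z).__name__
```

x is int; y is int; z is int; result = 'int'

'int'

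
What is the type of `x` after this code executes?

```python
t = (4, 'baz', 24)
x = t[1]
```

Index 1 of tuple is a str literal

str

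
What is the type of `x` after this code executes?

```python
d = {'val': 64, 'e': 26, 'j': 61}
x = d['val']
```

Accessing dict[str, int] with str key returns int

int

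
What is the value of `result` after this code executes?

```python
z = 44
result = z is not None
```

z = 44; result = True

True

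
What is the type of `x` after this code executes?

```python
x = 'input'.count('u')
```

str.count() returns int

int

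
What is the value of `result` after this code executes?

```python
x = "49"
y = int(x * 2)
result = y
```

x = '49'; y = 4949; result = 4949

4949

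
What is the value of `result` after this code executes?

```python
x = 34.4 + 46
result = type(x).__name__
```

x is float; result = 'float'

'float'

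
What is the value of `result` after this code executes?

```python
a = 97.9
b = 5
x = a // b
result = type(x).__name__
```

a is float; b is int; x is float; result = 'float'

'float'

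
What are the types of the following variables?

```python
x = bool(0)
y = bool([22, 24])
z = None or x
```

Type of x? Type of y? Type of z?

bool() returns bool; bool() returns bool; None or bool returns the bool

bool, bool, bool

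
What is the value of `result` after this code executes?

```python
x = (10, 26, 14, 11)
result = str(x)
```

x = (10, 26, 14, 11); result = '(10, 26, 14, 11)'

'(10, 26, 14, 11)'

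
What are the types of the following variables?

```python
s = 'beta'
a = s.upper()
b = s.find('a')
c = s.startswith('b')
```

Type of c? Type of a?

startswith() returns bool; upper() returns str

bool, str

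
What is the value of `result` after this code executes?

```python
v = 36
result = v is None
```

v = 36; result = False

False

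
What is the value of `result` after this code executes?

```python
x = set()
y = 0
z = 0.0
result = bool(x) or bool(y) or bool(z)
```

x = set(); y = 0; z = 0.0; result = False

False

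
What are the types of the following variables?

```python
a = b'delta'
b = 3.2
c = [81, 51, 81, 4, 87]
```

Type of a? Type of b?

a is assigned a bytes literal (b'...' prefix); b is assigned a number with a decimal point, so it is a float

bytes, float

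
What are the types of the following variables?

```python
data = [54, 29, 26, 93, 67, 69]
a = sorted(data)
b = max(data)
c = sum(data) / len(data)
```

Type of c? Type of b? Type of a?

int / int = float; max of ints returns int; sorted() returns list

float, int, list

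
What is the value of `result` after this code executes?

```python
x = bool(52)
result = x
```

x = True; result = True

True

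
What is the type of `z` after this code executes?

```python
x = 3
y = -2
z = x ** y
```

int ** negative = float

float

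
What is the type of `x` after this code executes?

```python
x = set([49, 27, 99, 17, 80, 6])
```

set() constructor returns set

set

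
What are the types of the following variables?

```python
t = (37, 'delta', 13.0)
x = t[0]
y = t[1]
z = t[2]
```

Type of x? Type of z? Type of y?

tuple[0] is int; tuple[2] is float; tuple[1] is str

int, float, str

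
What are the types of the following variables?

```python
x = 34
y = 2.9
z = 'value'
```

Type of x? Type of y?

x is assigned a bare integer (no decimal point), so it is an int; y is assigned a number with a decimal point, so it is a float

int, float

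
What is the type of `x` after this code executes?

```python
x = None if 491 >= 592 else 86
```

491 >= 592 is False, so the else branch is taken

int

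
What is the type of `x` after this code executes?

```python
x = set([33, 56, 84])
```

set() constructor returns set

set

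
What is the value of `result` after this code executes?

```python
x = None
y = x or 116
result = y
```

x = None; y = 116; result = 116

116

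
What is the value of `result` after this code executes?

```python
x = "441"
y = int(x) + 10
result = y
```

x = '441'; y = 451; result = 451

451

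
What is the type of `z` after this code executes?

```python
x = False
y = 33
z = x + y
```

bool + int = int (bool is subclass of int)

int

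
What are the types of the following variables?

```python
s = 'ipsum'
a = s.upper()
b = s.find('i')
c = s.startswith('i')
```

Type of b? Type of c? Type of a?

find() returns int; startswith() returns bool; upper() returns str

int, bool, str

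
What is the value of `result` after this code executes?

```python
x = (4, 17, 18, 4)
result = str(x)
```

x = (4, 17, 18, 4); result = '(4, 17, 18, 4)'

'(4, 17, 18, 4)'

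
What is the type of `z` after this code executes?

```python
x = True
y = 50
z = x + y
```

bool + int = int (bool is subclass of int)

int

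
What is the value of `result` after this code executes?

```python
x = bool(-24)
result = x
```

x = True; result = True

True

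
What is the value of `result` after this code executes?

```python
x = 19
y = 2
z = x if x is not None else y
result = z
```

x = 19; y = 2; z = 19; result = 19

19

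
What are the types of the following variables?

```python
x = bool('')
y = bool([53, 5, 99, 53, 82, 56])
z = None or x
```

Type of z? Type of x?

None or bool returns the bool; bool() returns bool

bool, bool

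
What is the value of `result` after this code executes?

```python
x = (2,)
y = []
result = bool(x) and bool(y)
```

x = (2,); y = []; result = False

False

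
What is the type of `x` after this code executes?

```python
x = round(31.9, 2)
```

round() with decimal places returns float

float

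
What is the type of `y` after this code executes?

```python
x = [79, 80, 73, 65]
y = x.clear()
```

list.clear() returns None

NoneType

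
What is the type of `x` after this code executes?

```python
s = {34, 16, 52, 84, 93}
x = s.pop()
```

Popping from set[int] returns int

int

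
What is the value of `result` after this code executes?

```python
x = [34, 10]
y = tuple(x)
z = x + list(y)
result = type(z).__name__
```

x is list; y is tuple; z is list; result = 'list'

'list'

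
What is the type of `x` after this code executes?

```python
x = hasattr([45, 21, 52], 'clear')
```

hasattr() returns bool

bool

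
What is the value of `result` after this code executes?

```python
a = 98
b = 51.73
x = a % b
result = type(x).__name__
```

a is int; b is float; x is float; result = 'float'

'float'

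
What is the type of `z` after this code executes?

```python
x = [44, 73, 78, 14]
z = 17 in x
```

'in' operator returns bool

bool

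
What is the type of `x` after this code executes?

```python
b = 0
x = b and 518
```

'and' returns first falsy value (0 is int)

int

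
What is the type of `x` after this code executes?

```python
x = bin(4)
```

bin() returns str representation

str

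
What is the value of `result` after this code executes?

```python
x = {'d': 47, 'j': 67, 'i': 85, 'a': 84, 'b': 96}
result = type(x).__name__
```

x is dict; result = 'dict'

'dict'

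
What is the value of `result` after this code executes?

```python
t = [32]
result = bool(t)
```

t = [32]; result = True

True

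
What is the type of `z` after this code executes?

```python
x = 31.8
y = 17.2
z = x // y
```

float // float = float

float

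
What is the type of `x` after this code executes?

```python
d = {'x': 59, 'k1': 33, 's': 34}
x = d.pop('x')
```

dict.pop() returns the value

int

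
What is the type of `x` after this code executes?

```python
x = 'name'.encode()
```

str.encode() returns bytes

bytes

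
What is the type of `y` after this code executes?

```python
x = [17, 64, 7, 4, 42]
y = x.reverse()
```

list.reverse() returns None

NoneType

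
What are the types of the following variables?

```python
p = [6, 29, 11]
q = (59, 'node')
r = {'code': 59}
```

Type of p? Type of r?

p is assigned a list literal (square brackets); r is assigned a dict literal ({key: value})

list, dict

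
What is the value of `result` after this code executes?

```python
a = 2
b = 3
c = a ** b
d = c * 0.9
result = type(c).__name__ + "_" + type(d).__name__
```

a is int; b is int; c is int; d is float; result = 'int_float'

'int_float'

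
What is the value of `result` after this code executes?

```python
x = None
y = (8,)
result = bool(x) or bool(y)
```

x = None; y = (8,); result = True

True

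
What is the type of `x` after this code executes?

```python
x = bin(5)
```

bin() returns str representation

str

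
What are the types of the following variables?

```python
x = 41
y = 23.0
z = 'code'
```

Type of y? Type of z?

y is assigned a number with a decimal point, so it is a float; z is assigned a quoted string literal, so it is a str

float, str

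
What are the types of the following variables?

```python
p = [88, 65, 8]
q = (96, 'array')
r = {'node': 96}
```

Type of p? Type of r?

p is assigned a list literal (square brackets); r is assigned a dict literal ({key: value})

list, dict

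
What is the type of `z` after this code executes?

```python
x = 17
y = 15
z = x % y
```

int % int = int

int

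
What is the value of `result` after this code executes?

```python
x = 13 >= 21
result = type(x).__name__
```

x is bool; result = 'bool'

'bool'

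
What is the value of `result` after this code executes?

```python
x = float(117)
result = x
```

x = 117.0; result = 117.0

117.0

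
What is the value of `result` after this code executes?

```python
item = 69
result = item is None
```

item = 69; result = False

False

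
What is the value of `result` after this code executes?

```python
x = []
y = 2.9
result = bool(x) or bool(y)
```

x = []; y = 2.9; result = True

True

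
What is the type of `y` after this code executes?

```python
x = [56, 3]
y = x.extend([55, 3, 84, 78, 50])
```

list.extend() returns None

NoneType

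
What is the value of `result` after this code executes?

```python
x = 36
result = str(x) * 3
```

x = 36; result = '363636'

'363636'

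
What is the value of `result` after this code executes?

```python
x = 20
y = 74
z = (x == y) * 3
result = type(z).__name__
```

x is int; y is int; z is int; result = 'int'

'int'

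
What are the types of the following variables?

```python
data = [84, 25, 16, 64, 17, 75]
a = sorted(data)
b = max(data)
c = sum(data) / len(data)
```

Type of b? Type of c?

max of ints returns int; int / int = float

int, float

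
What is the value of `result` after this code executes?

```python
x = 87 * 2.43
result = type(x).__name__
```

x is float; result = 'float'

'float'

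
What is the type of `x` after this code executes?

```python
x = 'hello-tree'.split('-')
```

str.split() returns list

list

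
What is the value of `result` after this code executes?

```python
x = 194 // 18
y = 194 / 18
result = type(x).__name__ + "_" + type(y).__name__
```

x is int; y is float; result = 'int_float'

'int_float'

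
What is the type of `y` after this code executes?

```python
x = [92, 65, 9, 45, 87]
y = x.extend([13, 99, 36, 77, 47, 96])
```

list.extend() returns None

NoneType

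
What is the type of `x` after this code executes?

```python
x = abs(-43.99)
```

abs() of float returns float

float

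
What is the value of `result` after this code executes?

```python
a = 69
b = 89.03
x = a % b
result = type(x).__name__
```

a is int; b is float; x is float; result = 'float'

'float'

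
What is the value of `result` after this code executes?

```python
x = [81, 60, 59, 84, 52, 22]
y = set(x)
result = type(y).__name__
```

x is list; y is set; result = 'set'

'set'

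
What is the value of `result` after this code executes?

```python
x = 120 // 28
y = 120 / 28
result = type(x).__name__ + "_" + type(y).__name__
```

x is int; y is float; result = 'int_float'

'int_float'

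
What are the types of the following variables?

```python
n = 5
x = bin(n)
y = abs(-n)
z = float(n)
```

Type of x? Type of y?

bin() returns str; abs() of int returns int

str, int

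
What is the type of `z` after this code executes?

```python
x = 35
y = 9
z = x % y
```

int % int = int

int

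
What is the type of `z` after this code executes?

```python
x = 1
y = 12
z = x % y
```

int % int = int

int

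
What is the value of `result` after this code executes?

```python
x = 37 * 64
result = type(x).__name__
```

x is int; result = 'int'

'int'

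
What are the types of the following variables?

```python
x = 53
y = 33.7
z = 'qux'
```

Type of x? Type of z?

x is assigned a bare integer (no decimal point), so it is an int; z is assigned a quoted string literal, so it is a str

int, str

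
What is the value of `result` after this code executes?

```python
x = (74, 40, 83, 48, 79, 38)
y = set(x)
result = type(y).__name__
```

x is tuple; y is set; result = 'set'

'set'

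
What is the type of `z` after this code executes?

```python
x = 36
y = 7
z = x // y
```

int // int = int

int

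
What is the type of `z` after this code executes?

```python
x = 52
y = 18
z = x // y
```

int // int = int

int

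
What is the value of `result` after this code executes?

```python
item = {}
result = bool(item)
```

item = {}; result = False

False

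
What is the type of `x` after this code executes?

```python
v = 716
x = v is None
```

'is' comparison returns bool

bool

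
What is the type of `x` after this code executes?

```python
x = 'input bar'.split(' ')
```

str.split() returns list

list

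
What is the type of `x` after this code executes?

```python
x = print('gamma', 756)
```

print() returns None

NoneType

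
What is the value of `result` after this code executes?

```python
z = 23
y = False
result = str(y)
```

z = 23; y = False; result = 'False'

'False'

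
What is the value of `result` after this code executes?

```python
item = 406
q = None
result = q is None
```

item = 406; q = None; result = True

True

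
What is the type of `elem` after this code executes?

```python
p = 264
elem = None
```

None has type NoneType

NoneType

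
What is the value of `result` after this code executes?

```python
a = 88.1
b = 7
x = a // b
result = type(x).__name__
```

a is float; b is int; x is float; result = 'float'

'float'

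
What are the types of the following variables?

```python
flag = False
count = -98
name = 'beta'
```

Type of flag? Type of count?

flag is assigned the constant False, which has type bool; count is assigned a bare integer (no decimal point), so it is an int

bool, int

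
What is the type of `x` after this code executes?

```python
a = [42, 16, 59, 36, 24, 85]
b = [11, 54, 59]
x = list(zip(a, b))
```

list(zip()) returns a list of tuples

list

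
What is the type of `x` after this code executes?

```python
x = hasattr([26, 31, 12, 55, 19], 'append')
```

hasattr() returns bool

bool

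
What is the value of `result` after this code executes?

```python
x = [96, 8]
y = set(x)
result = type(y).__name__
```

x is list; y is set; result = 'set'

'set'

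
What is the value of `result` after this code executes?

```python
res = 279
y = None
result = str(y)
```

res = 279; y = None; result = 'None'

'None'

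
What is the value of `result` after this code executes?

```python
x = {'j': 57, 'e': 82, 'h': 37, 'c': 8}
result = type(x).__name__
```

x is dict; result = 'dict'

'dict'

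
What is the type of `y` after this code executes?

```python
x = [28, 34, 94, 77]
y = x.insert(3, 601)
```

list.insert() returns None

NoneType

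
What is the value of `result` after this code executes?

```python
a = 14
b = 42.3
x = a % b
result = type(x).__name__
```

a is int; b is float; x is float; result = 'float'

'float'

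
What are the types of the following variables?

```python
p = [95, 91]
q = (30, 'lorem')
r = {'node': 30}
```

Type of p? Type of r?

p is assigned a list literal (square brackets); r is assigned a dict literal ({key: value})

list, dict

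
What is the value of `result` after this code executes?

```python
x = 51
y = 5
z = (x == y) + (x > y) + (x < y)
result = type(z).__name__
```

x is int; y is int; z is int; result = 'int'

'int'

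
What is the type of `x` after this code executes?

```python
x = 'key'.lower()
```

str.lower() returns str

str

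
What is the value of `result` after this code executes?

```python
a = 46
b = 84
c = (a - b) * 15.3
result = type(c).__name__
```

a is int; b is int; c is float; result = 'float'

'float'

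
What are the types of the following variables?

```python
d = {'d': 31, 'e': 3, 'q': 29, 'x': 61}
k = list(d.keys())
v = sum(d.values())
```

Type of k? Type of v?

list() converts to list; sum of ints is int

list, int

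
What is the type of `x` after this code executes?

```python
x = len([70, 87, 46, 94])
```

len() always returns int

int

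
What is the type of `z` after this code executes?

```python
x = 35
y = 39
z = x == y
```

Equality comparison returns bool

bool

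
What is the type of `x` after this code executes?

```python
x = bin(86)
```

bin() returns str representation

str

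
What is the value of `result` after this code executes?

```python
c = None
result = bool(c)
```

c = None; result = False

False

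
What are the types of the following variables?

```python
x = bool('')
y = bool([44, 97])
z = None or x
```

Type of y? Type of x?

bool() returns bool; bool() returns bool

bool, bool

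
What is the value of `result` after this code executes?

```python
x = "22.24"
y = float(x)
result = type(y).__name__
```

x is str; y is float; result = 'float'

'float'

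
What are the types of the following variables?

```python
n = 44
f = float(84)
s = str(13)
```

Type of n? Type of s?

n is assigned a bare integer (no decimal point), so it is an int; s is assigned the result of calling str(), which returns a str

int, str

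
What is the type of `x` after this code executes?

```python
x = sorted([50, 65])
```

sorted() always returns list

list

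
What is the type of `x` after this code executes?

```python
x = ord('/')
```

ord() returns int (code point)

int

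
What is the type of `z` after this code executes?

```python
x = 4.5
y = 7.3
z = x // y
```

float // float = float

float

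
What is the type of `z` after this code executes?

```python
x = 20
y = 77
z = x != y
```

Comparison returns bool

bool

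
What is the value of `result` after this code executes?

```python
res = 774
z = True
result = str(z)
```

res = 774; z = True; result = 'True'

'True'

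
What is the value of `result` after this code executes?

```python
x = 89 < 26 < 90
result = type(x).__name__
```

x is bool; result = 'bool'

'bool'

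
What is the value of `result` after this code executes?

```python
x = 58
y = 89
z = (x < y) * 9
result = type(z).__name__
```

x is int; y is int; z is int; result = 'int'

'int'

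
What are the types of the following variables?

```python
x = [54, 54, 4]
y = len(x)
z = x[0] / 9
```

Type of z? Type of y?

int / int = float; len() returns int

float, int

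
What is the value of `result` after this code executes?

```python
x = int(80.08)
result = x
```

x = 80; result = 80

80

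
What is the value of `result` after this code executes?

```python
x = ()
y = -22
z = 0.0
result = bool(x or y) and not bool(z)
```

x = (); y = -22; z = 0.0; result = True

True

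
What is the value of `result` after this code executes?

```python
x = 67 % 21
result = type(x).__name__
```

x is int; result = 'int'

'int'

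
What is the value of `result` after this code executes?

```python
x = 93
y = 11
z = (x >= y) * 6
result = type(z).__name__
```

x is int; y is int; z is int; result = 'int'

'int'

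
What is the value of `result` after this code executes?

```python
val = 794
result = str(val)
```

val = 794; result = '794'

'794'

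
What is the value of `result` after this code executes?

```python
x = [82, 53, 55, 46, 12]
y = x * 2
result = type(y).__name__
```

x is list; y is list; result = 'list'

'list'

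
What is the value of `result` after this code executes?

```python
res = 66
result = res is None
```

res = 66; result = False

False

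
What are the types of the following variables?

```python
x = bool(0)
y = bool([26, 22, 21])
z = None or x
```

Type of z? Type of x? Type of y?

None or bool returns the bool; bool() returns bool; bool() returns bool

bool, bool, bool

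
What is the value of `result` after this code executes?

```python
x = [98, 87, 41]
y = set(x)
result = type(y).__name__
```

x is list; y is set; result = 'set'

'set'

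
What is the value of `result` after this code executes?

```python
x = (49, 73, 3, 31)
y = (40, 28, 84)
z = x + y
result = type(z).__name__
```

x is tuple; y is tuple; z is tuple; result = 'tuple'

'tuple'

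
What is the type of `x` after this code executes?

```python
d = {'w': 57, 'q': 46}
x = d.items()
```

dict.items() returns dict_items view

dict_items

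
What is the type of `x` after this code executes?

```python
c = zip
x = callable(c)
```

callable() returns bool

bool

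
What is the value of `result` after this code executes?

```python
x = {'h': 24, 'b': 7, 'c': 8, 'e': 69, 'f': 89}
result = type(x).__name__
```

x is dict; result = 'dict'

'dict'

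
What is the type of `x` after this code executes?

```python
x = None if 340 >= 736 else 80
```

340 >= 736 is False, so the else branch is taken

int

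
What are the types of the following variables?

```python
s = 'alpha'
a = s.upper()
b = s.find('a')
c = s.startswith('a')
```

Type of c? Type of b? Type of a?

startswith() returns bool; find() returns int; upper() returns str

bool, int, str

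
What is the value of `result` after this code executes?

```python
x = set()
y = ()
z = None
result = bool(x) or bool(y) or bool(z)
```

x = set(); y = (); z = None; result = False

False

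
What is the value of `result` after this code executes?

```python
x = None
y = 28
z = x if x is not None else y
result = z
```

x = None; y = 28; z = 28; result = 28

28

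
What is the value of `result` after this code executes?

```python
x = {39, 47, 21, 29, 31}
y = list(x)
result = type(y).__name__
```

x is set; y is list; result = 'list'

'list'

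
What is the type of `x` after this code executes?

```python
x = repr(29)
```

repr() returns str

str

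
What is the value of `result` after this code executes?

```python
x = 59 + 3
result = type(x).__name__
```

x is int; result = 'int'

'int'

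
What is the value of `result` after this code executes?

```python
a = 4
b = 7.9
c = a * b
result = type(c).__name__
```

a is int; b is float; c is float; result = 'float'

'float'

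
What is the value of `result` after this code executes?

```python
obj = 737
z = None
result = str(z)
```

obj = 737; z = None; result = 'None'

'None'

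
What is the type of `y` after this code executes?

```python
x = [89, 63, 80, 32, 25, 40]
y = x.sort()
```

list.sort() returns None (mutates in place)

NoneType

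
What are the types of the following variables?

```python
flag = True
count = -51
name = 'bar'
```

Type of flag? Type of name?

flag is assigned the constant True, which has type bool; name is assigned a quoted string literal, so it is a str

bool, str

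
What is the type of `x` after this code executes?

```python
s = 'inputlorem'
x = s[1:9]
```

Slicing a str returns str

str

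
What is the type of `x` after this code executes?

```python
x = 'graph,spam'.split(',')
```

str.split() returns list

list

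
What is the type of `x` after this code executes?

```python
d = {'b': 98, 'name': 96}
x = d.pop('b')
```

dict.pop() returns the value

int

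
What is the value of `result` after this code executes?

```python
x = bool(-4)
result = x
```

x = True; result = True

True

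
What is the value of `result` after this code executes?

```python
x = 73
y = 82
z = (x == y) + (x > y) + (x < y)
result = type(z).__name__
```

x is int; y is int; z is int; result = 'int'

'int'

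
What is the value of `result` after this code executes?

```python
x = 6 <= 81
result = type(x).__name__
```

x is bool; result = 'bool'

'bool'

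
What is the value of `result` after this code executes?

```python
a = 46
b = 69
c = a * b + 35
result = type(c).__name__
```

a is int; b is int; c is int; result = 'int'

'int'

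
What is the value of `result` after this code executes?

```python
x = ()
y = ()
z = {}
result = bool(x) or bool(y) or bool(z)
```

x = (); y = (); z = {}; result = False

False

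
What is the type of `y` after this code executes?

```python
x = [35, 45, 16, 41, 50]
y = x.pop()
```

list.pop() returns the popped element

int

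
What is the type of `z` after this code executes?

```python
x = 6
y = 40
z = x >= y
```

Comparison returns bool

bool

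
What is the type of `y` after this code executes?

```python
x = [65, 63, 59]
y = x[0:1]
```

Slicing a list returns a list

list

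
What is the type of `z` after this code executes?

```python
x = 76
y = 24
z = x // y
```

int // int = int

int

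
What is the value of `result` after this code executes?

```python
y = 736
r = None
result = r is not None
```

y = 736; r = None; result = False

False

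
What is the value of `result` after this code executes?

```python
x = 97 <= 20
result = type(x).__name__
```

x is bool; result = 'bool'

'bool'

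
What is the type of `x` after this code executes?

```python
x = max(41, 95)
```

max() of ints returns int

int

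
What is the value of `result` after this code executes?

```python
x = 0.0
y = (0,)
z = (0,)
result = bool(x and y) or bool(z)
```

x = 0.0; y = (0,); z = (0,); result = True

True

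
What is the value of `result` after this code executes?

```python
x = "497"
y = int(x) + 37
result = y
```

x = '497'; y = 534; result = 534

534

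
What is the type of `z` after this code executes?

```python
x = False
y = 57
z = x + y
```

bool + int = int (bool is subclass of int)

int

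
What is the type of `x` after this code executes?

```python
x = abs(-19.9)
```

abs() of float returns float

float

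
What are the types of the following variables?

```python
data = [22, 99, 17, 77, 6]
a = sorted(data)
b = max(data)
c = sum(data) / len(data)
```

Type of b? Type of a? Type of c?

max of ints returns int; sorted() returns list; int / int = float

int, list, float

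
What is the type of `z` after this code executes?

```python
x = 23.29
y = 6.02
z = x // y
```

float // float = float

float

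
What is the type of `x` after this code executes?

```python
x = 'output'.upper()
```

str.upper() returns str

str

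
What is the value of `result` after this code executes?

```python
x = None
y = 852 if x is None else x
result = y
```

x = None; y = 852; result = 852

852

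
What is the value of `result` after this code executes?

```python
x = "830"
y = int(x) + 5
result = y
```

x = '830'; y = 835; result = 835

835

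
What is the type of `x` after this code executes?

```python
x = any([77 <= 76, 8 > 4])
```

any() returns bool

bool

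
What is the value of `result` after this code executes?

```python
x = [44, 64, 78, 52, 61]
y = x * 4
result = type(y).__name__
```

x is list; y is list; result = 'list'

'list'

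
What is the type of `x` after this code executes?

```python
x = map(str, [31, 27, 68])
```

map() returns a map object

map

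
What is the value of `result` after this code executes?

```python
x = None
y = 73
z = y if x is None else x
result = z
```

x = None; y = 73; z = 73; result = 73

73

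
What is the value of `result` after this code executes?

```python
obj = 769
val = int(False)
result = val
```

obj = 769; val = 0; result = 0

0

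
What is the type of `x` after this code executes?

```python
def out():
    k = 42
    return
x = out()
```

Bare return returns None

NoneType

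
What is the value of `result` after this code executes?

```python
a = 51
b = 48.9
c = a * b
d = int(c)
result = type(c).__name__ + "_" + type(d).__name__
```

a is int; b is float; c is float; d is int; result = 'float_int'

'float_int'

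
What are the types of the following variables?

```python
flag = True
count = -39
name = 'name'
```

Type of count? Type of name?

count is assigned a bare integer (no decimal point), so it is an int; name is assigned a quoted string literal, so it is a str

int, str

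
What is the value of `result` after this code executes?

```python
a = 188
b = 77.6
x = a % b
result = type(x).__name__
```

a is int; b is float; x is float; result = 'float'

'float'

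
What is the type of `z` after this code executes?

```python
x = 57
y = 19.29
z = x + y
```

int + float = float

float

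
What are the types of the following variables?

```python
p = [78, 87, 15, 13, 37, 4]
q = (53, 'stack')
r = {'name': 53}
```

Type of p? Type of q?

p is assigned a list literal (square brackets); q is assigned a tuple (parenthesized, comma-separated values)

list, tuple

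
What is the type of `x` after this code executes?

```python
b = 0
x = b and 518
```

'and' returns first falsy value (0 is int)

int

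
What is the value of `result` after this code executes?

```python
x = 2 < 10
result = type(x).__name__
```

x is bool; result = 'bool'

'bool'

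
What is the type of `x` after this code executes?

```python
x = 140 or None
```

'or' returns first truthy value

int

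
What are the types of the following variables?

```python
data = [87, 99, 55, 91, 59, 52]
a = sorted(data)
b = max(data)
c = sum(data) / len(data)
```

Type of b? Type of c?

max of ints returns int; int / int = float

int, float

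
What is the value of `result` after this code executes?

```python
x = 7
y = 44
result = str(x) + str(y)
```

x = 7; y = 44; result = '744'

'744'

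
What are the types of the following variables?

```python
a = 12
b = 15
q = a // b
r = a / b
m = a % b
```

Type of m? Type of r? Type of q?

% of ints returns int; / returns float; // returns int

int, float, int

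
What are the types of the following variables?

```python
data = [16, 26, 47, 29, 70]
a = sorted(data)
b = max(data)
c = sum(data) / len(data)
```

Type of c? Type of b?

int / int = float; max of ints returns int

float, int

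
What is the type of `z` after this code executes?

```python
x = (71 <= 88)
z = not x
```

'not' returns bool

bool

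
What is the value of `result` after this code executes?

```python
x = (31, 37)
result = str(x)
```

x = (31, 37); result = '(31, 37)'

'(31, 37)'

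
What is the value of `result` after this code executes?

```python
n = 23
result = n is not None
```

n = 23; result = True

True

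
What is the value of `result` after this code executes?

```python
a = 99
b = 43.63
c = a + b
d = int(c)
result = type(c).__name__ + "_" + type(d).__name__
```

a is int; b is float; c is float; d is int; result = 'float_int'

'float_int'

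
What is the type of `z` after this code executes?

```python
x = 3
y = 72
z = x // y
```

int // int = int

int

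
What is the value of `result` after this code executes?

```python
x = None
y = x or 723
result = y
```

x = None; y = 723; result = 723

723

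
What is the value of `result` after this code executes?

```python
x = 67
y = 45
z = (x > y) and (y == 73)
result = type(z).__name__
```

x is int; y is int; z is bool; result = 'bool'

'bool'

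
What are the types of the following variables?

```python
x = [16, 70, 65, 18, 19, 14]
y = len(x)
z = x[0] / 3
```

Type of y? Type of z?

len() returns int; int / int = float

int, float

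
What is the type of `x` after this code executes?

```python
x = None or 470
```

'or' with None returns the other truthy value

int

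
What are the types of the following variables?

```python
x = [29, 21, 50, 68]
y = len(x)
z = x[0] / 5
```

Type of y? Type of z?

len() returns int; int / int = float

int, float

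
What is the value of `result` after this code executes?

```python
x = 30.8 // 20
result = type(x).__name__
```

x is float; result = 'float'

'float'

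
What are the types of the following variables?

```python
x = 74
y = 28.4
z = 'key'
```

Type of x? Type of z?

x is assigned a bare integer (no decimal point), so it is an int; z is assigned a quoted string literal, so it is a str

int, str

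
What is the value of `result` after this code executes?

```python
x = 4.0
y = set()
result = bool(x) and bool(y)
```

x = 4.0; y = set(); result = False

False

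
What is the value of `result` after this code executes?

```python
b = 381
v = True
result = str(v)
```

b = 381; v = True; result = 'True'

'True'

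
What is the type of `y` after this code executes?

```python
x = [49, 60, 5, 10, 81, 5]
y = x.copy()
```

list.copy() returns list

list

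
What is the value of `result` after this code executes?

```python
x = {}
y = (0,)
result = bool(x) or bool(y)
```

x = {}; y = (0,); result = True

True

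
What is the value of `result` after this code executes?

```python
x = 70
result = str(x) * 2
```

x = 70; result = '7070'

'7070'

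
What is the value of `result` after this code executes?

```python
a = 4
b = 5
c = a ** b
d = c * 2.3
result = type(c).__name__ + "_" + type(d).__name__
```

a is int; b is int; c is int; d is float; result = 'int_float'

'int_float'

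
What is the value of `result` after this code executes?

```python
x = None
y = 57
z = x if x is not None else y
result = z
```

x = None; y = 57; z = 57; result = 57

57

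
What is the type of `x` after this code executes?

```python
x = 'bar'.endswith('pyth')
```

str.endswith() returns bool

bool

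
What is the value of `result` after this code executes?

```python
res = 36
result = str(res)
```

res = 36; result = '36'

'36'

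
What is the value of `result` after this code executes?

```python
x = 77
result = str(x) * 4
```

x = 77; result = '77777777'

'77777777'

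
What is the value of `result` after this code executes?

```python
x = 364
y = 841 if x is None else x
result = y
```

x = 364; y = 364; result = 364

364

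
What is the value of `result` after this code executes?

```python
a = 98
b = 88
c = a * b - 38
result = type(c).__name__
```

a is int; b is int; c is int; result = 'int'

'int'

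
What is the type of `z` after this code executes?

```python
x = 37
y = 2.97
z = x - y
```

int - float = float

float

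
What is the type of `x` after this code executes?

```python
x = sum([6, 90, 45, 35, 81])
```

sum() of ints returns int

int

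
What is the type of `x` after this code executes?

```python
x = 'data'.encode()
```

str.encode() returns bytes

bytes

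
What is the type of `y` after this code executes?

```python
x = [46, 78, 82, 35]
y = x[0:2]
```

Slicing a list returns a list

list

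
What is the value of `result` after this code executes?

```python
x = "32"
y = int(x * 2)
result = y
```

x = '32'; y = 3232; result = 3232

3232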